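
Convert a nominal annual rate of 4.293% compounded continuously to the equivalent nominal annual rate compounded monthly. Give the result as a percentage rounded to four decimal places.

4.3007%

EAR under continuous compounding: e^0.04293 − 1 = 0.043865.
Solve (1 + r/12)^12 = 1.043865: r/12 = 1.043865^(1/12) − 1 = 0.003584, so r = 0.043007 = 4.3007%.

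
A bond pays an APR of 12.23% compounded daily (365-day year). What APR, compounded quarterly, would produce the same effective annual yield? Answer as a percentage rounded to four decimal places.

12.4168%

EAR = (1 + 0.1223/365)^365 − 1 = 0.130070.
Solve (1 + r/4)^4 = 1.130070: r/4 = 1.130070^(1/4) − 1 = 0.031042, so r = 0.124168 = 12.4168%.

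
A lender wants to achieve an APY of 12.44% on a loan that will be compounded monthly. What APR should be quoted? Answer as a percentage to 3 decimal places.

11.782%

(1 + r/12)^12 − 1 = 0.1244, so 1 + r/12 = 1.1244^(1/12).
r/12 = 0.009819, so r = 0.117824 = 11.782%.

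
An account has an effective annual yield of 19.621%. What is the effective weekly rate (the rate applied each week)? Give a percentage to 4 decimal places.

The per-week rate i satisfies (1 + i)^52 = 1 + 0.19621.
i = 1.19621^(1/52) − 1 = 0.0034513 = 0.3451%.

0.3451%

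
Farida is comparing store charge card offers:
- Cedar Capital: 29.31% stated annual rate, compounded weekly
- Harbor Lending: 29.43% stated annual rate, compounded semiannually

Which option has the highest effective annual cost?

Cedar Capital: (1 + 0.2931/52)^52 − 1 = 33.947%
Harbor Lending: (1 + 0.2943/2)^2 − 1 = 31.595%
The highest effective annual rate is Cedar Capital at 33.947%.

Cedar Capital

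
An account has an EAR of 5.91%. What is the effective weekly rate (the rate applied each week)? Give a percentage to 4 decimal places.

0.1105%

The per-week rate i satisfies (1 + i)^52 = 1 + 0.0591.
i = 1.0591^(1/52) − 1 = 0.0011048 = 0.1105%.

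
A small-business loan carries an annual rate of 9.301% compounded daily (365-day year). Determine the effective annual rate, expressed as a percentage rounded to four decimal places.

EAR = (1 + 0.09301/365)^365 − 1.
= (1 + 0.000255)^365 − 1 = 1.097460 − 1 = 9.7460%.

9.7460%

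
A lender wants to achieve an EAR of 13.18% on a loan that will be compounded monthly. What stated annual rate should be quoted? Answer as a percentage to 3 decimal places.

(1 + r/12)^12 − 1 = 0.1318, so 1 + r/12 = 1.1318^(1/12).
r/12 = 0.010371, so r = 0.124450 = 12.445%.

12.445%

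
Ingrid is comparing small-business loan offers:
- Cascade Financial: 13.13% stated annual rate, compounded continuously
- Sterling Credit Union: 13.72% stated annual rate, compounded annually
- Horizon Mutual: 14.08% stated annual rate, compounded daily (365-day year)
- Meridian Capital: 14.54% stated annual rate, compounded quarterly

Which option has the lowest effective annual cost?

Cascade Financial: e^0.1313 − 1 = 14.031%
Sterling Credit Union: compounded annually, EAR = 13.720%
Horizon Mutual: (1 + 0.1408/365)^365 − 1 = 15.116%
Meridian Capital: (1 + 0.1454/4)^4 − 1 = 15.352%
The lowest effective annual rate is Sterling Credit Union at 13.720%.

Sterling Credit Union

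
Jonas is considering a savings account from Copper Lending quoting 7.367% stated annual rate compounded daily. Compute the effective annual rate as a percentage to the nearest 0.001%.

EAR = (1 + 0.07367/365)^365 − 1.
= 1.076444 − 1 = 7.644%.

7.644%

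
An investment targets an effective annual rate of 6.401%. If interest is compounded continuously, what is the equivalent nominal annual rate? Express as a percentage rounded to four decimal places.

6.2045%

Continuous: nominal r satisfies e^r − 1 = 0.06401.
r = ln(1 + 0.06401) = ln(1.06401) = 0.062045 = 6.2045%.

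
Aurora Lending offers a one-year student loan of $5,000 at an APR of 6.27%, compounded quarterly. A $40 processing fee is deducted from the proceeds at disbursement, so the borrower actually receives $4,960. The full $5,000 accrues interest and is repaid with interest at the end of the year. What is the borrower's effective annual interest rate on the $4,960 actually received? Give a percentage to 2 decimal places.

Amount owed after one year: 5,000 × (1 + 0.0627/4)^4 = 5,000 × 1.064190 = $5,320.95.
Effective rate on net proceeds: 5,320.95 / 4,960 − 1 = 0.072772 = 7.28%.

7.28%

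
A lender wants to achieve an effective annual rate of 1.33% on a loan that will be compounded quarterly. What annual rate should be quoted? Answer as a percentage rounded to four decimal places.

(1 + r/4)^4 − 1 = 0.0133, so 1 + r/4 = 1.0133^(1/4).
r/4 = 0.003309, so r = 0.013234 = 1.3234%.

1.3234%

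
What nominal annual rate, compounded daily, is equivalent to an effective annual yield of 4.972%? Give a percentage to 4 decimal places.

4.8527%

(1 + r/365)^365 − 1 = 0.04972, so 1 + r/365 = 1.04972^(1/365).
r/365 = 0.000133, so r = 0.048527 = 4.8527%.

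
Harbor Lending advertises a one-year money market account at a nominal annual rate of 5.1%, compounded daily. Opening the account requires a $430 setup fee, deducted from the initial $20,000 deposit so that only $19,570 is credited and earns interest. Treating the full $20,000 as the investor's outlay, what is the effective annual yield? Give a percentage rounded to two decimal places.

2.97%

Value after one year: 19,570 × (1 + 0.051/365)^365 = 19,570 × 1.052319 = $20,593.89.
Effective yield on the $20,000 outlay: 20,593.89 / 20,000 − 1 = 0.029694 = 2.97%.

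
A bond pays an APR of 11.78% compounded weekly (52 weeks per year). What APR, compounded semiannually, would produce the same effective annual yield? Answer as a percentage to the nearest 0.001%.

12.120%

EAR = (1 + 0.1178/52)^52 − 1 = 0.124869.
Solve (1 + r/2)^2 = 1.124869: r/2 = 1.124869^(1/2) − 1 = 0.060599, so r = 0.121197 = 12.120%.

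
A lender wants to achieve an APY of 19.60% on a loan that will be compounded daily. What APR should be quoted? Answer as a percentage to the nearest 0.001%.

(1 + r/365)^365 − 1 = 0.1960, so 1 + r/365 = 1.1960^(1/365).
r/365 = 0.000490, so r = 0.179027 = 17.903%.

17.903%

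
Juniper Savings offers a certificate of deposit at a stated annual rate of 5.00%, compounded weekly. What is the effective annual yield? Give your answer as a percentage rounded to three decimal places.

5.125%

EAR = (1 + 0.0500/52)^52 − 1.
= (1 + 0.000962)^52 − 1 = 1.051246 − 1 = 5.125%.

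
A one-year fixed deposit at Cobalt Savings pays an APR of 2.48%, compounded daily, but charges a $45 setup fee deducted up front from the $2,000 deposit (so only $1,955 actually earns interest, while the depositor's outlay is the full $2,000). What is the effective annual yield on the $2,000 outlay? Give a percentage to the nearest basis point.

Value after one year: 1,955 × (1 + 0.0248/365)^365 = 1,955 × 1.025109 = $2,004.09.
Effective yield on the $2,000 outlay: 2,004.09 / 2,000 − 1 = 0.002044 = 0.20%.

0.20%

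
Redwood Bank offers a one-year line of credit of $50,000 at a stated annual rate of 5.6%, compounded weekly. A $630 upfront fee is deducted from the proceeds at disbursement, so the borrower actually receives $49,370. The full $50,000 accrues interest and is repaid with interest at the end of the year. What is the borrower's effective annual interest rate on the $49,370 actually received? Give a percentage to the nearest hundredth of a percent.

Amount owed after one year: 50,000 × (1 + 0.056/52)^52 = 50,000 × 1.057566 = $52,878.29.
Effective rate on net proceeds: 52,878.29 / 49,370 − 1 = 0.071061 = 7.11%.

7.11%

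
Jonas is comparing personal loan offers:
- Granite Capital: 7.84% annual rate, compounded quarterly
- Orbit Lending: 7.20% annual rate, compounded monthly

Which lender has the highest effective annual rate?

Granite Capital

Granite Capital: (1 + 0.0784/4)^4 − 1 = 8.074%
Orbit Lending: (1 + 0.0720/12)^12 − 1 = 7.442%
The highest effective annual rate is Granite Capital at 8.074%.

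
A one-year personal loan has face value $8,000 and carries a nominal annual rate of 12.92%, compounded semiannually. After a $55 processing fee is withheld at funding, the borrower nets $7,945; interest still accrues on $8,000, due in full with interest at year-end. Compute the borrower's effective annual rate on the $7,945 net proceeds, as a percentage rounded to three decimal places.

14.122%

Amount owed after one year: 8,000 × (1 + 0.1292/2)^2 = 8,000 × 1.133373 = $9,066.99.
Effective rate on net proceeds: 9,066.99 / 7,945 − 1 = 0.141219 = 14.122%.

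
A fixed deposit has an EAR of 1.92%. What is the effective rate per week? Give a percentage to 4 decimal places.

0.0366%

The per-week rate i satisfies (1 + i)^52 = 1 + 0.0192.
i = 1.0192^(1/52) − 1 = 0.0003658 = 0.0366%.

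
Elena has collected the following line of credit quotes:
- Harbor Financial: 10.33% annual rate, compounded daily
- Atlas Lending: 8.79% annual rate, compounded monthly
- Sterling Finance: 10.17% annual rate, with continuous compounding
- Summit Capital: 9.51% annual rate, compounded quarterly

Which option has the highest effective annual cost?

Harbor Financial

Harbor Financial: (1 + 0.1033/365)^365 − 1 = 10.881%
Atlas Lending: (1 + 0.0879/12)^12 − 1 = 9.153%
Sterling Finance: e^0.1017 − 1 = 10.705%
Summit Capital: (1 + 0.0951/4)^4 − 1 = 9.855%
The highest effective annual rate is Harbor Financial at 10.881%.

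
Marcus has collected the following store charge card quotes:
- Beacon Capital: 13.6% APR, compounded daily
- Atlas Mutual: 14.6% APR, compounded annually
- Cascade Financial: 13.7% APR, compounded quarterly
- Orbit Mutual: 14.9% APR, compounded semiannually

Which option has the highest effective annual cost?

Beacon Capital: (1 + 0.136/365)^365 − 1 = 14.565%
Atlas Mutual: compounded annually, EAR = 14.600%
Cascade Financial: (1 + 0.137/4)^4 − 1 = 14.420%
Orbit Mutual: (1 + 0.149/2)^2 − 1 = 15.455%
The highest effective annual rate is Orbit Mutual at 15.455%.

Orbit Mutual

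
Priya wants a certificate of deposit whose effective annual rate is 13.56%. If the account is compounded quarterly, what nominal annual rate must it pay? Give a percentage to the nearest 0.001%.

(1 + r/4)^4 − 1 = 0.1356, so 1 + r/4 = 1.1356^(1/4).
r/4 = 0.032301, so r = 0.129204 = 12.920%.

12.920%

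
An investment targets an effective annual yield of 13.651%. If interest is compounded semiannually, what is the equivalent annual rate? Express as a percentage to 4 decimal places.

(1 + r/2)^2 − 1 = 0.13651, so 1 + r/2 = 1.13651^(1/2).
r/2 = 0.066072, so r = 0.132144 = 13.2144%.

13.2144%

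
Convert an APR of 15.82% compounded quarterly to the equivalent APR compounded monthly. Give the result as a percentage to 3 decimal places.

EAR = (1 + 0.1582/4)^4 − 1 = 0.167835.
Solve (1 + r/12)^12 = 1.167835: r/12 = 1.167835^(1/12) − 1 = 0.013013, so r = 0.156159 = 15.616%.

15.616%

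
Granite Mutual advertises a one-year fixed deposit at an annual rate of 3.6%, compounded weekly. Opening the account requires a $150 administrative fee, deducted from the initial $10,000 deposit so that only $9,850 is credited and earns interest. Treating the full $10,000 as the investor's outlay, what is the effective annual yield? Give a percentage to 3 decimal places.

2.109%

Value after one year: 9,850 × (1 + 0.036/52)^52 = 9,850 × 1.036643 = $10,210.93.
Effective yield on the $10,000 outlay: 10,210.93 / 10,000 − 1 = 0.021093 = 2.109%.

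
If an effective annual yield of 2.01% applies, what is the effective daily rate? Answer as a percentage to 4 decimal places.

The per-day rate i satisfies (1 + i)^365 = 1 + 0.0201.
i = 1.0201^(1/365) − 1 = 0.0000545 = 0.0055%.

0.0055%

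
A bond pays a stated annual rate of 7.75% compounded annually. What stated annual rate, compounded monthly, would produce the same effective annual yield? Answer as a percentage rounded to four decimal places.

7.4876%

Compounded annually, EAR = nominal = 0.077500.
Solve (1 + r/12)^12 = 1.077500: r/12 = 1.077500^(1/12) − 1 = 0.006240, so r = 0.074876 = 7.4876%.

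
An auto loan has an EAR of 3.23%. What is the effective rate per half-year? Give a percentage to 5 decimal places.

The per-half-year rate i satisfies (1 + i)^2 = 1 + 0.0323.
i = 1.0323^(1/2) − 1 = 0.0160217 = 1.60217%.

1.60217%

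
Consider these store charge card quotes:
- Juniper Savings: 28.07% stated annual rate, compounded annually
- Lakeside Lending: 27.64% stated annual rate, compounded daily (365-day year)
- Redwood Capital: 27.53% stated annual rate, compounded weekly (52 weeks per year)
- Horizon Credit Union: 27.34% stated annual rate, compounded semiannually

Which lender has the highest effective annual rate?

Juniper Savings: compounded annually, EAR = 28.070%
Lakeside Lending: (1 + 0.2764/365)^365 − 1 = 31.824%
Redwood Capital: (1 + 0.2753/52)^52 − 1 = 31.597%
Horizon Credit Union: (1 + 0.2734/2)^2 − 1 = 29.209%
The highest effective annual rate is Lakeside Lending at 31.824%.

Lakeside Lending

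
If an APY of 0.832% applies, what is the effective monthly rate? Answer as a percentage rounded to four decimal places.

The per-month rate i satisfies (1 + i)^12 = 1 + 0.00832.
i = 1.00832^(1/12) − 1 = 0.0006907 = 0.0691%.

0.0691%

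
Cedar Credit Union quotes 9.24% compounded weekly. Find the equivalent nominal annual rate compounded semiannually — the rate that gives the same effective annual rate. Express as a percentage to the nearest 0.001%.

9.448%

EAR = (1 + 0.0924/52)^52 − 1 = 0.096714.
Solve (1 + r/2)^2 = 1.096714: r/2 = 1.096714^(1/2) − 1 = 0.047241, so r = 0.094482 = 9.448%.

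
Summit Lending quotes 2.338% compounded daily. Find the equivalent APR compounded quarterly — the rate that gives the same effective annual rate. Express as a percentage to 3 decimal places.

EAR = (1 + 0.02338/365)^365 − 1 = 0.023655.
Solve (1 + r/4)^4 = 1.023655: r/4 = 1.023655^(1/4) − 1 = 0.005862, so r = 0.023448 = 2.345%.

2.345%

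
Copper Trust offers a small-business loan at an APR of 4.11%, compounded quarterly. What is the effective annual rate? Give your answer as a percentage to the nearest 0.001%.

4.174%

EAR = (1 + 0.0411/4)^4 − 1.
= (1 + 0.010275)^4 − 1 = 1.041738 − 1 = 4.174%.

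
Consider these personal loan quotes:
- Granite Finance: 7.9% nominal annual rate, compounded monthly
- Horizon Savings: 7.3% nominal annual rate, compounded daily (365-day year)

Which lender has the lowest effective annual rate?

Horizon Savings

Granite Finance: (1 + 0.079/12)^12 − 1 = 8.192%
Horizon Savings: (1 + 0.073/365)^365 − 1 = 7.572%
The lowest effective annual rate is Horizon Savings at 7.572%.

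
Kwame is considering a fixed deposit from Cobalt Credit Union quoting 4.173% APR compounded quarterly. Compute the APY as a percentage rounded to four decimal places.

4.2388%

EAR = (1 + 0.04173/4)^4 − 1.
= 1.042388 − 1 = 4.2388%.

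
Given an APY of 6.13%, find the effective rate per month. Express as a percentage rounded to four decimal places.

The per-month rate i satisfies (1 + i)^12 = 1 + 0.0613.
i = 1.0613^(1/12) − 1 = 0.0049702 = 0.4970%.

0.4970%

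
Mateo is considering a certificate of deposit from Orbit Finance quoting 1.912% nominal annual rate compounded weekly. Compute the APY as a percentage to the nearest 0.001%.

EAR = (1 + 0.01912/52)^52 − 1.
= 1.019300 − 1 = 1.930%.

1.930%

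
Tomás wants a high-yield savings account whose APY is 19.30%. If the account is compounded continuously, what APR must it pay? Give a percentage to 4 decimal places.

Continuous: nominal r satisfies e^r − 1 = 0.1930.
r = ln(1 + 0.1930) = ln(1.1930) = 0.176471 = 17.6471%.

17.6471%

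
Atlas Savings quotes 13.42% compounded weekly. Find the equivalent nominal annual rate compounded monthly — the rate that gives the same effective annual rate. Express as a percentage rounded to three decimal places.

EAR = (1 + 0.1342/52)^52 − 1 = 0.143424.
Solve (1 + r/12)^12 = 1.143424: r/12 = 1.143424^(1/12) − 1 = 0.011232, so r = 0.134778 = 13.478%.

13.478%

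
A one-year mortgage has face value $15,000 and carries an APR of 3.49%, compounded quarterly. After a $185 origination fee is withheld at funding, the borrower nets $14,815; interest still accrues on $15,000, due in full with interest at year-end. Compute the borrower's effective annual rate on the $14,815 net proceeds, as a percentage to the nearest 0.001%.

Amount owed after one year: 15,000 × (1 + 0.0349/4)^4 = 15,000 × 1.035359 = $15,530.39.
Effective rate on net proceeds: 15,530.39 / 14,815 − 1 = 0.048288 = 4.829%.

4.829%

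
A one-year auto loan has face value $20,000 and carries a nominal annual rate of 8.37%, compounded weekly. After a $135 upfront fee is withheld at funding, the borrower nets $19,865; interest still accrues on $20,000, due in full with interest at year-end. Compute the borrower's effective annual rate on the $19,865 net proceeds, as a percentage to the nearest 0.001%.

Amount owed after one year: 20,000 × (1 + 0.0837/52)^52 = 20,000 × 1.087229 = $21,744.59.
Effective rate on net proceeds: 21,744.59 / 19,865 − 1 = 0.094618 = 9.462%.

9.462%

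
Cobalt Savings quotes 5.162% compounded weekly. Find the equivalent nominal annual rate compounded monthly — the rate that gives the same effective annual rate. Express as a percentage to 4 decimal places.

EAR = (1 + 0.05162/52)^52 − 1 = 0.052949.
Solve (1 + r/12)^12 = 1.052949: r/12 = 1.052949^(1/12) − 1 = 0.004309, so r = 0.051705 = 5.1705%.

5.1705%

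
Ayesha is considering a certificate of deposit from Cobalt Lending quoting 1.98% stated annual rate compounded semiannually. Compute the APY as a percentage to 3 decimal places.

1.990%

EAR = (1 + 0.0198/2)^2 − 1.
= (1 + 0.009900)^2 − 1 = 1.019898 − 1 = 1.990%.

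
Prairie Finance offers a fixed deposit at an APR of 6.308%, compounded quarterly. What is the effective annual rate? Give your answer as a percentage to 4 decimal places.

EAR = (1 + 0.06308/4)^4 − 1.
= 1.064588 − 1 = 6.4588%.

6.4588%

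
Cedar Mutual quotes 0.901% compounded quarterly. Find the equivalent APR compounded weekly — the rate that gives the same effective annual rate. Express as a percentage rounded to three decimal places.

EAR = (1 + 0.00901/4)^4 − 1 = 0.009040.
Solve (1 + r/52)^52 = 1.009040: r/52 = 1.009040^(1/52) − 1 = 0.000173, so r = 0.009001 = 0.900%.

0.900%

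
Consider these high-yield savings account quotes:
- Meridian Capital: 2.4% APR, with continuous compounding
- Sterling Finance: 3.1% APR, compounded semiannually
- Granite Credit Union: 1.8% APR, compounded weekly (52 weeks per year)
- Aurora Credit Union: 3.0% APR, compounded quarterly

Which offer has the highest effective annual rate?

Sterling Finance

Meridian Capital: e^0.024 − 1 = 2.429%
Sterling Finance: (1 + 0.031/2)^2 − 1 = 3.124%
Granite Credit Union: (1 + 0.018/52)^52 − 1 = 1.816%
Aurora Credit Union: (1 + 0.030/4)^4 − 1 = 3.034%
The highest effective annual rate is Sterling Finance at 3.124%.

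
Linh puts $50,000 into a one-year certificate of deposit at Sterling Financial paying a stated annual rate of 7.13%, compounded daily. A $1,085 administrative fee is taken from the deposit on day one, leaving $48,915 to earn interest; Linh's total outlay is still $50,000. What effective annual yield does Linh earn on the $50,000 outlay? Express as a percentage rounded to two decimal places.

5.06%

Value after one year: 48,915 × (1 + 0.0713/365)^365 = 48,915 × 1.073896 = $52,529.62.
Effective yield on the $50,000 outlay: 52,529.62 / 50,000 − 1 = 0.050592 = 5.06%.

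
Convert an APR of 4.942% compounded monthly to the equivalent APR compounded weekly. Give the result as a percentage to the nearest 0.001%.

4.934%

EAR = (1 + 0.04942/12)^12 − 1 = 0.050555.
Solve (1 + r/52)^52 = 1.050555: r/52 = 1.050555^(1/52) − 1 = 0.000949, so r = 0.049342 = 4.934%.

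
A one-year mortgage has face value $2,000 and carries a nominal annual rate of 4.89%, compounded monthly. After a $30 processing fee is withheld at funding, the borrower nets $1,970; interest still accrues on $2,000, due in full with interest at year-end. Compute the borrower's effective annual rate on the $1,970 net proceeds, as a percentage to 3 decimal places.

Amount owed after one year: 2,000 × (1 + 0.0489/12)^12 = 2,000 × 1.050011 = $2,100.02.
Effective rate on net proceeds: 2,100.02 / 1,970 − 1 = 0.066001 = 6.600%.

6.600%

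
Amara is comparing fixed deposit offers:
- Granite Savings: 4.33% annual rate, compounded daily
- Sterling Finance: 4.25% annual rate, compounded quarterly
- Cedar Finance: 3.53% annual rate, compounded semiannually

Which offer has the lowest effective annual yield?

Cedar Finance

Granite Savings: (1 + 0.0433/365)^365 − 1 = 4.425%
Sterling Finance: (1 + 0.0425/4)^4 − 1 = 4.318%
Cedar Finance: (1 + 0.0353/2)^2 − 1 = 3.561%
The lowest effective annual rate is Cedar Finance at 3.561%.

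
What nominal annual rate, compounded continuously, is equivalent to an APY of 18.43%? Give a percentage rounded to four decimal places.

16.9152%

Continuous: nominal r satisfies e^r − 1 = 0.1843.
r = ln(1 + 0.1843) = ln(1.1843) = 0.169152 = 16.9152%.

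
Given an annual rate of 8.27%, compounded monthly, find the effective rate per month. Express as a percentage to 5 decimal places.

0.68917%

With a nominal annual rate compounded monthly, the periodic rate is the nominal rate divided by 12.
i = 0.0827 / 12 = 0.0068917 = 0.68917%.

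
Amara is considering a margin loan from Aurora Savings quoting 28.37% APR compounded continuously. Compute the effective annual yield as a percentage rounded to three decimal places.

With continuous compounding, EAR = e^0.2837 − 1.
e^0.2837 = 1.328034, so EAR = 0.328034 = 32.803%.

32.803%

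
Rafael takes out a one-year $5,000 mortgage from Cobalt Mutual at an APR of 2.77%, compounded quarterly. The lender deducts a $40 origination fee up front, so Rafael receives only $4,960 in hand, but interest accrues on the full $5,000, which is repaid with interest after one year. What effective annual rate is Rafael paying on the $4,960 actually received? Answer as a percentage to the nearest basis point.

Amount owed after one year: 5,000 × (1 + 0.0277/4)^4 = 5,000 × 1.027989 = $5,139.95.
Effective rate on net proceeds: 5,139.95 / 4,960 − 1 = 0.036279 = 3.63%.

3.63%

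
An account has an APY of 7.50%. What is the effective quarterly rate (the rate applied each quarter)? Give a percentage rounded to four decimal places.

1.8245%

The per-quarter rate i satisfies (1 + i)^4 = 1 + 0.0750.
i = 1.0750^(1/4) − 1 = 0.0182446 = 1.8245%.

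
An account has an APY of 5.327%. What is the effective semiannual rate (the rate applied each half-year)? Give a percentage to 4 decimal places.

2.6289%

The per-half-year rate i satisfies (1 + i)^2 = 1 + 0.05327.
i = 1.05327^(1/2) − 1 = 0.0262894 = 2.6289%.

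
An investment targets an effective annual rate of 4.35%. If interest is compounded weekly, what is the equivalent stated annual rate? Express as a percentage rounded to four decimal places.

4.2598%

(1 + r/52)^52 − 1 = 0.0435, so 1 + r/52 = 1.0435^(1/52).
r/52 = 0.000819, so r = 0.042598 = 4.2598%.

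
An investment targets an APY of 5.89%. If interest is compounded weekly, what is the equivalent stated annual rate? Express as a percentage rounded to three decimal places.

5.726%

(1 + r/52)^52 − 1 = 0.0589, so 1 + r/52 = 1.0589^(1/52).
r/52 = 0.001101, so r = 0.057262 = 5.726%.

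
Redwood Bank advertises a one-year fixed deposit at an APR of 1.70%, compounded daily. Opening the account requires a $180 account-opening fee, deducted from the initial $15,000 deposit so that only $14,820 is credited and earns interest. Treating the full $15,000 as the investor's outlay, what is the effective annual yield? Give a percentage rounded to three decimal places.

Value after one year: 14,820 × (1 + 0.0170/365)^365 = 14,820 × 1.017145 = $15,074.09.
Effective yield on the $15,000 outlay: 15,074.09 / 15,000 − 1 = 0.004939 = 0.494%.

0.494%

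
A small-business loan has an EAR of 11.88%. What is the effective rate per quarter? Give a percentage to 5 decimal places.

2.84617%

The per-quarter rate i satisfies (1 + i)^4 = 1 + 0.1188.
i = 1.1188^(1/4) − 1 = 0.0284617 = 2.84617%.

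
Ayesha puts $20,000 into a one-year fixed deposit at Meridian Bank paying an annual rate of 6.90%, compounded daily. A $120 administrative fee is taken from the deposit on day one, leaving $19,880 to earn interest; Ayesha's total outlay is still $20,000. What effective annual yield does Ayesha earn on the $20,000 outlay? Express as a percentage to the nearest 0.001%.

Value after one year: 19,880 × (1 + 0.0690/365)^365 = 19,880 × 1.071429 = $21,300.01.
Effective yield on the $20,000 outlay: 21,300.01 / 20,000 − 1 = 0.065001 = 6.500%.

6.500%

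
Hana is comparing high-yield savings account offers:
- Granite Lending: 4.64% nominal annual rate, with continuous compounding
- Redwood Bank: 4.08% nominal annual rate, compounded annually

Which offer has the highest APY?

Granite Lending: e^0.0464 − 1 = 4.749%
Redwood Bank: compounded annually, EAR = 4.080%
The highest effective annual rate is Granite Lending at 4.749%.

Granite Lending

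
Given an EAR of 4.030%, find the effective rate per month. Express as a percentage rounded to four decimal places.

The per-month rate i satisfies (1 + i)^12 = 1 + 0.04030.
i = 1.04030^(1/12) − 1 = 0.0032979 = 0.3298%.

0.3298%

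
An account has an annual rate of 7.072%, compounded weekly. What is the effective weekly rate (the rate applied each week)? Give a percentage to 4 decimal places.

With a nominal annual rate compounded weekly, the periodic rate is the nominal rate divided by 52.
i = 0.07072 / 52 = 0.0013600 = 0.1360%.

0.1360%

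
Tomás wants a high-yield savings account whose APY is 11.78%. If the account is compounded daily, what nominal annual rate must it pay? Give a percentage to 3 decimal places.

(1 + r/365)^365 − 1 = 0.1178, so 1 + r/365 = 1.1178^(1/365).
r/365 = 0.000305, so r = 0.111379 = 11.138%.

11.138%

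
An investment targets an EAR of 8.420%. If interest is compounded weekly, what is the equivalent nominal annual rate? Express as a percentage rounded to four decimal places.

8.0905%

(1 + r/52)^52 − 1 = 0.08420, so 1 + r/52 = 1.08420^(1/52).
r/52 = 0.001556, so r = 0.080905 = 8.0905%.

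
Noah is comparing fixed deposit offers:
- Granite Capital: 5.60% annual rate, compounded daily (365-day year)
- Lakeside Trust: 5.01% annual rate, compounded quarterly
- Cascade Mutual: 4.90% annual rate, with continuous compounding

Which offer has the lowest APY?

Granite Capital: (1 + 0.0560/365)^365 − 1 = 5.759%
Lakeside Trust: (1 + 0.0501/4)^4 − 1 = 5.105%
Cascade Mutual: e^0.0490 − 1 = 5.022%
The lowest effective annual rate is Cascade Mutual at 5.022%.

Cascade Mutual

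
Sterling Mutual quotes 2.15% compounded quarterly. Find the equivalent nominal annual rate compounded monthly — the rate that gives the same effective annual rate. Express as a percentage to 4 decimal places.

2.1462%

EAR = (1 + 0.0215/4)^4 − 1 = 0.021674.
Solve (1 + r/12)^12 = 1.021674: r/12 = 1.021674^(1/12) − 1 = 0.001788, so r = 0.021462 = 2.1462%.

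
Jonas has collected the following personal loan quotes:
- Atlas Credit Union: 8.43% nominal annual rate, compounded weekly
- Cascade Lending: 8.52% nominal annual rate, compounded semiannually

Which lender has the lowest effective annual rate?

Atlas Credit Union: (1 + 0.0843/52)^52 − 1 = 8.788%
Cascade Lending: (1 + 0.0852/2)^2 − 1 = 8.701%
The lowest effective annual rate is Cascade Lending at 8.701%.

Cascade Lending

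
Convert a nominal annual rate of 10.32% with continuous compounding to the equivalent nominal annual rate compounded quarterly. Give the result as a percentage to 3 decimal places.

EAR under continuous compounding: e^0.1032 − 1 = 0.108713.
Solve (1 + r/4)^4 = 1.108713: r/4 = 1.108713^(1/4) − 1 = 0.026136, so r = 0.104543 = 10.454%.

10.454%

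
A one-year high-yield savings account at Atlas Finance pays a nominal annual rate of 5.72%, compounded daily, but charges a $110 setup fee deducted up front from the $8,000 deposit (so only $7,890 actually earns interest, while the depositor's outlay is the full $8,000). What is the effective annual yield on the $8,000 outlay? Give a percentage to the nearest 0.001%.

4.430%

Value after one year: 7,890 × (1 + 0.0572/365)^365 = 7,890 × 1.058863 = $8,354.43.
Effective yield on the $8,000 outlay: 8,354.43 / 8,000 − 1 = 0.044303 = 4.430%.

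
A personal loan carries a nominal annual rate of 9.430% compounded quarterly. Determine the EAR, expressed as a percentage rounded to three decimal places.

EAR = (1 + 0.09430/4)^4 − 1.
= 1.097687 − 1 = 9.769%.

9.769%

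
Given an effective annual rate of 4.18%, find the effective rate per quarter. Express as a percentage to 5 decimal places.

1.02901%

The per-quarter rate i satisfies (1 + i)^4 = 1 + 0.0418.
i = 1.0418^(1/4) − 1 = 0.0102901 = 1.02901%.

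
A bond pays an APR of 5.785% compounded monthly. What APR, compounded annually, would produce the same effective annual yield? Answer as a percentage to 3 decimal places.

EAR = (1 + 0.05785/12)^12 − 1 = 0.059409.
Compounded annually, the equivalent nominal rate is the EAR itself: 5.941%.

5.941%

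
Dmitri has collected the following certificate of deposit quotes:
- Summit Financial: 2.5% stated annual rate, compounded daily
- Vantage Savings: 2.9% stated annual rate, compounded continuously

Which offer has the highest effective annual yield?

Vantage Savings

Summit Financial: (1 + 0.025/365)^365 − 1 = 2.531%
Vantage Savings: e^0.029 − 1 = 2.942%
The highest effective annual rate is Vantage Savings at 2.942%.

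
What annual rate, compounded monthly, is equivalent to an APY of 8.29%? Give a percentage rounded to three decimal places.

7.991%

(1 + r/12)^12 − 1 = 0.0829, so 1 + r/12 = 1.0829^(1/12).
r/12 = 0.006659, so r = 0.079908 = 7.991%.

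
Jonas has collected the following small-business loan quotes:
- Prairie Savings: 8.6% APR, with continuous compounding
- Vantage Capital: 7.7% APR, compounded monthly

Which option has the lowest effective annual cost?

Vantage Capital

Prairie Savings: e^0.086 − 1 = 8.981%
Vantage Capital: (1 + 0.077/12)^12 − 1 = 7.978%
The lowest effective annual rate is Vantage Capital at 7.978%.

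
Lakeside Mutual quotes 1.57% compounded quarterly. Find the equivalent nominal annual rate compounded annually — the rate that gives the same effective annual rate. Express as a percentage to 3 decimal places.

1.579%

EAR = (1 + 0.0157/4)^4 − 1 = 0.015793.
Compounded annually, the equivalent nominal rate is the EAR itself: 1.579%.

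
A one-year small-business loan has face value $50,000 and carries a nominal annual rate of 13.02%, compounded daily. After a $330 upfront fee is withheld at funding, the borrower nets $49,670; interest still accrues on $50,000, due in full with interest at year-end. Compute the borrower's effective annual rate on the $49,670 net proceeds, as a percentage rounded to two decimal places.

Amount owed after one year: 50,000 × (1 + 0.1302/365)^365 = 50,000 × 1.139030 = $56,951.49.
Effective rate on net proceeds: 56,951.49 / 49,670 − 1 = 0.146597 = 14.66%.

14.66%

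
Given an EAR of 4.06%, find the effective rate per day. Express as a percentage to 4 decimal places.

The per-day rate i satisfies (1 + i)^365 = 1 + 0.0406.
i = 1.0406^(1/365) − 1 = 0.0001090 = 0.0109%.

0.0109%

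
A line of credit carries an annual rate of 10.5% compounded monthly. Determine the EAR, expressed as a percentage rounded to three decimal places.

11.020%

EAR = (1 + 0.105/12)^12 − 1.
= 1.110203 − 1 = 11.020%.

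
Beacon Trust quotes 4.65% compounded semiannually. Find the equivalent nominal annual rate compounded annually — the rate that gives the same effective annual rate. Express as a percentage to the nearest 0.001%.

4.704%

EAR = (1 + 0.0465/2)^2 − 1 = 0.047041.
Compounded annually, the equivalent nominal rate is the EAR itself: 4.704%.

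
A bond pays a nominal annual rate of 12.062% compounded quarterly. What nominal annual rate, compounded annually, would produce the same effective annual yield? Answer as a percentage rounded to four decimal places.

EAR = (1 + 0.12062/4)^4 − 1 = 0.126186.
Compounded annually, the equivalent nominal rate is the EAR itself: 12.6186%.

12.6186%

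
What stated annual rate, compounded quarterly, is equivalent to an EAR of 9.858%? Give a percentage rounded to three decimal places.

9.513%

(1 + r/4)^4 − 1 = 0.09858, so 1 + r/4 = 1.09858^(1/4).
r/4 = 0.023783, so r = 0.095132 = 9.513%.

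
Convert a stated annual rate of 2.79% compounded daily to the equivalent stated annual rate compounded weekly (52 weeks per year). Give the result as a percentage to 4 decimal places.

2.7906%

EAR = (1 + 0.0279/365)^365 − 1 = 0.028292.
Solve (1 + r/52)^52 = 1.028292: r/52 = 1.028292^(1/52) − 1 = 0.000537, so r = 0.027906 = 2.7906%.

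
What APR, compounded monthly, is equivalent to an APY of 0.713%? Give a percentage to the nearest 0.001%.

0.711%

(1 + r/12)^12 − 1 = 0.00713, so 1 + r/12 = 1.00713^(1/12).
r/12 = 0.000592, so r = 0.007107 = 0.711%.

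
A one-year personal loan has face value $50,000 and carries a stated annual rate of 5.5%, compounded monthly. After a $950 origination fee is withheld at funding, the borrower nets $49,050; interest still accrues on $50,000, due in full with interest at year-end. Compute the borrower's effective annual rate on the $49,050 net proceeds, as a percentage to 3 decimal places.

7.687%

Amount owed after one year: 50,000 × (1 + 0.055/12)^12 = 50,000 × 1.056408 = $52,820.39.
Effective rate on net proceeds: 52,820.39 / 49,050 − 1 = 0.076868 = 7.687%.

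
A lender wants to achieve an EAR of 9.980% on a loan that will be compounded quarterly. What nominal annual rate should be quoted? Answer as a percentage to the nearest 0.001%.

(1 + r/4)^4 − 1 = 0.09980, so 1 + r/4 = 1.09980^(1/4).
r/4 = 0.024067, so r = 0.096269 = 9.627%.

9.627%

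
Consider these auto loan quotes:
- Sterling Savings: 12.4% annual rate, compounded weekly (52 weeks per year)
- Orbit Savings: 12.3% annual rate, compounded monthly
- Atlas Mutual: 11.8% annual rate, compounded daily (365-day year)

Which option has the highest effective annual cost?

Sterling Savings: (1 + 0.124/52)^52 − 1 = 13.185%
Orbit Savings: (1 + 0.123/12)^12 − 1 = 13.018%
Atlas Mutual: (1 + 0.118/365)^365 − 1 = 12.522%
The highest effective annual rate is Sterling Savings at 13.185%.

Sterling Savings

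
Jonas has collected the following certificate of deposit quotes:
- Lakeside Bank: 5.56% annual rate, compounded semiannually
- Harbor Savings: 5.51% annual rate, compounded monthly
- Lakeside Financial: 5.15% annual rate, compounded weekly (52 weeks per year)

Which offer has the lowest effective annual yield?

Lakeside Bank: (1 + 0.0556/2)^2 − 1 = 5.637%
Harbor Savings: (1 + 0.0551/12)^12 − 1 = 5.651%
Lakeside Financial: (1 + 0.0515/52)^52 − 1 = 5.282%
The lowest effective annual rate is Lakeside Financial at 5.282%.

Lakeside Financial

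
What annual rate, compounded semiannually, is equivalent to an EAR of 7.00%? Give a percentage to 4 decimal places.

(1 + r/2)^2 − 1 = 0.0700, so 1 + r/2 = 1.0700^(1/2).
r/2 = 0.034408, so r = 0.068816 = 6.8816%.

6.8816%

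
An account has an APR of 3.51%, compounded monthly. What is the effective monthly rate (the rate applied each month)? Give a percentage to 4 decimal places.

0.2925%

With a nominal annual rate compounded monthly, the periodic rate is the nominal rate divided by 12.
i = 0.0351 / 12 = 0.0029250 = 0.2925%.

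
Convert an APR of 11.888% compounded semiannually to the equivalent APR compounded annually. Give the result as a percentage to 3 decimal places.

12.241%

EAR = (1 + 0.11888/2)^2 − 1 = 0.122413.
Compounded annually, the equivalent nominal rate is the EAR itself: 12.241%.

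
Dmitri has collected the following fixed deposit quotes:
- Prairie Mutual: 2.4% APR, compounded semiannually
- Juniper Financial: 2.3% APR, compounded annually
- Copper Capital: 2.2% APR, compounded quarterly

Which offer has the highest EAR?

Prairie Mutual: (1 + 0.024/2)^2 − 1 = 2.414%
Juniper Financial: compounded annually, EAR = 2.300%
Copper Capital: (1 + 0.022/4)^4 − 1 = 2.218%
The highest effective annual rate is Prairie Mutual at 2.414%.

Prairie Mutual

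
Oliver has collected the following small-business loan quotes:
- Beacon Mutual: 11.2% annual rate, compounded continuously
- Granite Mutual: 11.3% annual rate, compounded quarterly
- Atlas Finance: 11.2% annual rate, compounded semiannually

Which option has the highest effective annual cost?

Beacon Mutual

Beacon Mutual: e^0.112 − 1 = 11.851%
Granite Mutual: (1 + 0.113/4)^4 − 1 = 11.788%
Atlas Finance: (1 + 0.112/2)^2 − 1 = 11.514%
The highest effective annual rate is Beacon Mutual at 11.851%.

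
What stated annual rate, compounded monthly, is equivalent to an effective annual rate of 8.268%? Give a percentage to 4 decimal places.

(1 + r/12)^12 − 1 = 0.08268, so 1 + r/12 = 1.08268^(1/12).
r/12 = 0.006642, so r = 0.079703 = 7.9703%.

7.9703%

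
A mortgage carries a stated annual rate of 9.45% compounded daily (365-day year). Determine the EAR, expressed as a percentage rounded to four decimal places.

EAR = (1 + 0.0945/365)^365 − 1.
= 1.099096 − 1 = 9.9096%.

9.9096%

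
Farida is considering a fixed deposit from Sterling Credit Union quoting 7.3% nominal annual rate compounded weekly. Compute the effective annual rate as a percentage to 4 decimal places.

7.5675%

EAR = (1 + 0.073/52)^52 − 1.
= 1.075675 − 1 = 7.5675%.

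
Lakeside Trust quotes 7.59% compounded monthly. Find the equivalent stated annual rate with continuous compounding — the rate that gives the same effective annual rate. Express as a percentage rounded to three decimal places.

EAR = (1 + 0.0759/12)^12 − 1 = 0.078597.
Equivalent continuous rate: r = ln(1 + 0.078597) = 0.075661 = 7.566%.

7.566%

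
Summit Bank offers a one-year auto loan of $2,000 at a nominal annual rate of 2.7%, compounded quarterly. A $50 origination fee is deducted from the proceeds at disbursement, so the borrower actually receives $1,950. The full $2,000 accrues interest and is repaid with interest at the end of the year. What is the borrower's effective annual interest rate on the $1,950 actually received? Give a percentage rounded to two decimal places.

5.36%

Amount owed after one year: 2,000 × (1 + 0.027/4)^4 = 2,000 × 1.027275 = $2,054.55.
Effective rate on net proceeds: 2,054.55 / 1,950 − 1 = 0.053615 = 5.36%.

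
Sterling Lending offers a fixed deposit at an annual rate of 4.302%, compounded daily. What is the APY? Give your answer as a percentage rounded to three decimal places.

4.396%

EAR = (1 + 0.04302/365)^365 − 1.
= 1.043956 − 1 = 4.396%.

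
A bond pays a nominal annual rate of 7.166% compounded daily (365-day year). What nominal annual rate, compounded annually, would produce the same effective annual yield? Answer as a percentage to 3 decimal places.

EAR = (1 + 0.07166/365)^365 − 1 = 0.074282.
Compounded annually, the equivalent nominal rate is the EAR itself: 7.428%.

7.428%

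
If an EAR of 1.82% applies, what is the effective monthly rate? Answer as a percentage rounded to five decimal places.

0.15042%

The per-month rate i satisfies (1 + i)^12 = 1 + 0.0182.
i = 1.0182^(1/12) − 1 = 0.0015042 = 0.15042%.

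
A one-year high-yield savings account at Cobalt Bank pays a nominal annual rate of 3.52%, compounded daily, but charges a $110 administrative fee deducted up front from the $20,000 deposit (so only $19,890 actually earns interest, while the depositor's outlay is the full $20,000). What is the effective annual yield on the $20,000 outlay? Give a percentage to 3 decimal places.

Value after one year: 19,890 × (1 + 0.0352/365)^365 = 19,890 × 1.035825 = $20,602.56.
Effective yield on the $20,000 outlay: 20,602.56 / 20,000 − 1 = 0.030128 = 3.013%.

3.013%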